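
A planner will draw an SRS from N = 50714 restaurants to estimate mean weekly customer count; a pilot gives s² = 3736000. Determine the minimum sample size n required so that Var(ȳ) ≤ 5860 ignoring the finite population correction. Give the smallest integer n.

638

Without fpc, n₀ = s²/D = 3736000/5860 = 637.5427.
Rounding up, n = 638.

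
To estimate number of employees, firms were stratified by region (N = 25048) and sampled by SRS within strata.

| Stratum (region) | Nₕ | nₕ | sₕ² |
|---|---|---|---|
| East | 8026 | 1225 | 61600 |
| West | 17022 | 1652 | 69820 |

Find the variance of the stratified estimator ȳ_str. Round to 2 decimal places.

Var(ȳ_str) = Σₕ Wₕ²(1 − fₕ)sₕ²/nₕ with Wₕ = Nₕ/N, N = 25048.
East: Wₕ = 0.32042478; term = 0.32042478²·(1 − 0.15262896)·61600/1225 = 4.3749233.
West: Wₕ = 0.67957522; term = 0.67957522²·(1 − 0.09705088)·69820/1652 = 17.624149.
Sum = 21.999072.

22.00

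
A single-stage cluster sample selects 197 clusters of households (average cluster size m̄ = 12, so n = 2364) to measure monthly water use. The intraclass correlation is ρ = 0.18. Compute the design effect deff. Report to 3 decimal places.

deff = 1 + (12 − 1)·0.18 = 1 + 1.98 = 2.98.

2.980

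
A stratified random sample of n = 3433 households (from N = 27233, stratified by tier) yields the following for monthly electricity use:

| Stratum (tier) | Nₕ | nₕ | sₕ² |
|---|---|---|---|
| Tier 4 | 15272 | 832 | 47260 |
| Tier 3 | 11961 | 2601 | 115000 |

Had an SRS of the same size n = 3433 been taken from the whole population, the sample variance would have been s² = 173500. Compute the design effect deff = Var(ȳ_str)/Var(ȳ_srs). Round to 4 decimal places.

0.5335

Var(ȳ_str) = Σ Wₕ²(1−fₕ)sₕ²/nₕ with Wₕ = Nₕ/27233:
  Tier 4: (15272/27233)²·(1−832/15272)·47260/832 = 16.890501
  Tier 3: (11961/27233)²·(1−2601/11961)·115000/2601 = 6.6743635
  → Var(ȳ_str) = 23.564865.
Var(ȳ_srs) = (1 − 3433/27233)·173500/3433 = 44.16794.
deff = 23.564865 / 44.16794 = 0.5335.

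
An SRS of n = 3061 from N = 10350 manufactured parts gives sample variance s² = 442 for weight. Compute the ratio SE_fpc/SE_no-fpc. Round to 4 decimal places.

0.8392

f = n/N = 3061/10350 = 0.29574879.
SE_no-fpc = √(s²/n) = 0.37999639; SE_fpc = √((1−f)s²/n) = 0.31889174.
Ratio = √(1−f) = 0.83919676.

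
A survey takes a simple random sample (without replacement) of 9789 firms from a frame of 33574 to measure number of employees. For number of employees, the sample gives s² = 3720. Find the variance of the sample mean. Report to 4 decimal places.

Under SRS without replacement, Var(ȳ) = (1 − f)·s²/n with f = n/N = 9789/33574 = 0.29156490.
Var(ȳ) = (1 − 0.29156490)·3720/9789 = 0.70843510·0.38001839 = 0.26921836.

0.2692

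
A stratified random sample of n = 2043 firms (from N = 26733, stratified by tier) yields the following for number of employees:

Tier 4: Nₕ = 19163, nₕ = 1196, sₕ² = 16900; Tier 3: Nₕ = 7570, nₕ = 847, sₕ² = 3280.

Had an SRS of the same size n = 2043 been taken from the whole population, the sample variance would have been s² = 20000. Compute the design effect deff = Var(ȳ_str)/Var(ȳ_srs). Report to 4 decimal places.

0.7834

Var(ȳ_str) = Σ Wₕ²(1−fₕ)sₕ²/nₕ with Wₕ = Nₕ/26733:
  Tier 4: (19163/26733)²·(1−1196/19163)·16900/1196 = 6.807681
  Tier 3: (7570/26733)²·(1−847/7570)·3280/847 = 0.27577445
  → Var(ȳ_str) = 7.0834555.
Var(ȳ_srs) = (1 − 2043/26733)·20000/2043 = 9.0413862.
deff = 7.0834555 / 9.0413862 = 0.7834.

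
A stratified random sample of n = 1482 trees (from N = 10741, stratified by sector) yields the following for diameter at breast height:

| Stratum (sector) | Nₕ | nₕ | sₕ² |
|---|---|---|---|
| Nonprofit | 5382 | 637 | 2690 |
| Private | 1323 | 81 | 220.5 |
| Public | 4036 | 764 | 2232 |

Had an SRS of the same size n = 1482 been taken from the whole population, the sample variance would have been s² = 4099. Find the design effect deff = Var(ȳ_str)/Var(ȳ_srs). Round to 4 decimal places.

0.5486

Var(ȳ_str) = Σ Wₕ²(1−fₕ)sₕ²/nₕ with Wₕ = Nₕ/10741:
  Nonprofit: (5382/10741)²·(1−637/5382)·2690/637 = 0.9347669
  Private: (1323/10741)²·(1−81/1323)·220.5/81 = 0.038771766
  Public: (4036/10741)²·(1−764/4036)·2232/764 = 0.33440738
  → Var(ȳ_str) = 1.307946.
Var(ȳ_srs) = (1 − 1482/10741)·4099/1482 = 2.3842351.
deff = 1.307946 / 2.3842351 = 0.5486.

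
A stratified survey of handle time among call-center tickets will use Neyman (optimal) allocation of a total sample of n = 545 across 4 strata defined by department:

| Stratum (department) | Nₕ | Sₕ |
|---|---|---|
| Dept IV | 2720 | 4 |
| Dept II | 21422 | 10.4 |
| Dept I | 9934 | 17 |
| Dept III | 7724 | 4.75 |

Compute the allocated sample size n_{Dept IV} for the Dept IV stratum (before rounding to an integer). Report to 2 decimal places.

Neyman allocation: nₕ = n·NₕSₕ / Σⱼ NⱼSⱼ.
Σ NⱼSⱼ = 2720·4 + 21422·10.4 + 9934·17 + 7724·4.75 = 439235.8.
n_{Dept IV} = 545·2720·4 / 439235.8 = 13.50.

13.50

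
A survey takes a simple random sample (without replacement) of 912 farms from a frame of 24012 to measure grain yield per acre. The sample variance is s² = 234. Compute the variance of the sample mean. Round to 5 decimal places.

0.24683

Under SRS without replacement, Var(ȳ) = (1 − f)·s²/n with f = n/N = 912/24012 = 0.03798101.
Var(ȳ) = (1 − 0.03798101)·234/912 = 0.96201899·0.25657895 = 0.24683382.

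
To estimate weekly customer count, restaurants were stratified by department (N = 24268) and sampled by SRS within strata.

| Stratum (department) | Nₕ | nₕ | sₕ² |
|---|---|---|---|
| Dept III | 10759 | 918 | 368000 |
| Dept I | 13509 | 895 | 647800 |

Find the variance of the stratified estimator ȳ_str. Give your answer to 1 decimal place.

281.5

Var(ȳ_str) = Σₕ Wₕ²(1 − fₕ)sₕ²/nₕ with Wₕ = Nₕ/N, N = 24268.
Dept III: Wₕ = 0.44334103; term = 0.44334103²·(1 − 0.08532391)·368000/918 = 72.068968.
Dept I: Wₕ = 0.55665897; term = 0.55665897²·(1 − 0.06625213)·647800/895 = 209.42377.
Sum = 281.49274.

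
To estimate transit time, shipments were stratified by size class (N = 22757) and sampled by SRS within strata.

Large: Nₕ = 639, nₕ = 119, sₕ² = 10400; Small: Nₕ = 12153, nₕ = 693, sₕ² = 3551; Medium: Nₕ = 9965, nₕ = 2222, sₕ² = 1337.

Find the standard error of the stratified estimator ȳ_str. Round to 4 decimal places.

Var(ȳ_str) = Σₕ Wₕ²(1 − fₕ)sₕ²/nₕ with Wₕ = Nₕ/N, N = 22757.
Large: Wₕ = 0.02807927; term = 0.02807927²·(1 − 0.18622848)·10400/119 = 0.056073874.
Small: Wₕ = 0.53403348; term = 0.53403348²·(1 − 0.05702296)·3551/693 = 1.37802.
Medium: Wₕ = 0.43788724; term = 0.43788724²·(1 − 0.22298043)·1337/2222 = 0.089648679.
Sum = 1.5237426.
SE = √(1.5237426) = 1.2344.

1.2344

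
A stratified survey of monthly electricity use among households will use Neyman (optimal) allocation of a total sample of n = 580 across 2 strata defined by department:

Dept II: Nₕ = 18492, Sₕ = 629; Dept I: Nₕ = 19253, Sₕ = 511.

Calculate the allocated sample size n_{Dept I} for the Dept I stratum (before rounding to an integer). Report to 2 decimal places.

Neyman allocation: nₕ = n·NₕSₕ / Σⱼ NⱼSⱼ.
Σ NⱼSⱼ = 18492·629 + 19253·511 = 2.1469751 × 10^7.
n_{Dept I} = 580·19253·511 / (2.1469751 × 10^7) = 265.78.

265.78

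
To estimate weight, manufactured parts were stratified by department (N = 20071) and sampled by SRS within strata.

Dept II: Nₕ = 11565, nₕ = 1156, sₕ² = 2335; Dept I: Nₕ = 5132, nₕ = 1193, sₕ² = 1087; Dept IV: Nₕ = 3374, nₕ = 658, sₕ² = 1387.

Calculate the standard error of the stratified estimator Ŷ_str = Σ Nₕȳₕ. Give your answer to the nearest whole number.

16760

Var(Ŷ_str) = Σₕ Nₕ²(1 − fₕ)sₕ²/nₕ.
Dept II: 11565²·(1 − 1156/11565)·2335/1156 = 2.4315528 × 10^8.
Dept I: 5132²·(1 − 1193/5132)·1087/1193 = 1.8418817 × 10^7.
Dept IV: 3374²·(1 − 658/3374)·1387/658 = 1.9316365 × 10^7.
Sum = 2.8089046 × 10^8.
SE = √(2.8089046 × 10^8) = 16760.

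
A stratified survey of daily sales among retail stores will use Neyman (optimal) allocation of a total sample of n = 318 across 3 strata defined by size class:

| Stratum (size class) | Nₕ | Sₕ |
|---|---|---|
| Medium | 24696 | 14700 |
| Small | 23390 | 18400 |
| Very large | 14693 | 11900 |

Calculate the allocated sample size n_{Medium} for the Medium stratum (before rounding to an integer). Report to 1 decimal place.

Neyman allocation: nₕ = n·NₕSₕ / Σⱼ NⱼSⱼ.
Σ NⱼSⱼ = 24696·14700 + 23390·18400 + 14693·11900 = 9.682539 × 10^8.
n_{Medium} = 318·24696·14700 / (9.682539 × 10^8) = 119.2.

119.2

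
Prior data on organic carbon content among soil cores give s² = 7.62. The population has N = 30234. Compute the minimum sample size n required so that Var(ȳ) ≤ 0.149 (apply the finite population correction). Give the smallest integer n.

Without fpc, n₀ = s²/D = 7.62/0.149 = 51.1409.
With fpc, (1 − n/N)·s²/n ≤ D requires n ≥ n₀/(1 + n₀/N) = 51.1409/(1 + 51.1409/30234) = 51.0545.
Rounding up, n = 52.

52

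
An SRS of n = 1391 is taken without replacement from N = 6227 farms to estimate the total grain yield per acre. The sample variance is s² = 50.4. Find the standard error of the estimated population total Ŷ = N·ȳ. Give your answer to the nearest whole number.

Var(Ŷ) = N²·Var(ȳ) = N²·(1 − n/N)·s²/n.
f = 1391/6227 = 0.22338205; Var(ȳ) = 0.77661795·50.4/1391 = 0.028139141.
Var(Ŷ) = 6227² · 0.028139141 = 1.0911101 × 10^6.
SE(Ŷ) = √(1.0911101 × 10^6) = 1045.

1045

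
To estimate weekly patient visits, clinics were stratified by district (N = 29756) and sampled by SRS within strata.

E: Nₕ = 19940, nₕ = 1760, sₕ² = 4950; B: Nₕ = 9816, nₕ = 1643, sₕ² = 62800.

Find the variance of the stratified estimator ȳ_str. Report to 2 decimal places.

Var(ȳ_str) = Σₕ Wₕ²(1 − fₕ)sₕ²/nₕ with Wₕ = Nₕ/N, N = 29756.
E: Wₕ = 0.67011695; term = 0.67011695²·(1 − 0.08826479)·4950/1760 = 1.1514961.
B: Wₕ = 0.32988305; term = 0.32988305²·(1 − 0.16737979)·62800/1643 = 3.4632914.
Sum = 4.6147875.

4.61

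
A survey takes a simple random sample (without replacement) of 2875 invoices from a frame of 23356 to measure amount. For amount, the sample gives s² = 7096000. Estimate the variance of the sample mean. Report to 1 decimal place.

2164.4

Under SRS without replacement, Var(ȳ) = (1 − f)·s²/n with f = n/N = 2875/23356 = 0.12309471.
Var(ȳ) = (1 − 0.12309471)·7096000/2875 = 0.87690529·2468.1739 = 2164.3548.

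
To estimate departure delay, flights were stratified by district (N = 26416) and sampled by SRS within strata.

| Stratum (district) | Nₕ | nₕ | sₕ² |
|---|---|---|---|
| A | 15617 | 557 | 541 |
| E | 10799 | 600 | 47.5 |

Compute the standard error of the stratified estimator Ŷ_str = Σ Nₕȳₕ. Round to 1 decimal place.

15399.9

Var(Ŷ_str) = Σₕ Nₕ²(1 − fₕ)sₕ²/nₕ.
A: 15617²·(1 − 557/15617)·541/557 = 2.2843606 × 10^8.
E: 10799²·(1 − 600/10799)·47.5/600 = 8.7193376 × 10^6.
Sum = 2.371554 × 10^8.
SE = √(2.371554 × 10^8) = 15399.9.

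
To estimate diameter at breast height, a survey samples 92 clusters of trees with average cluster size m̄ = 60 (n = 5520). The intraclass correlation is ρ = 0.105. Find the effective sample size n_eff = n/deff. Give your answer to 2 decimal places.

deff = 1 + (60 − 1)·0.105 = 1 + 6.195 = 7.195.
n_eff = 5520 / 7.195 = 767.20.

767.20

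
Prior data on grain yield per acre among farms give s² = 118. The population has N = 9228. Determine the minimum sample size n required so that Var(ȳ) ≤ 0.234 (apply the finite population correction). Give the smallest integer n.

Without fpc, n₀ = s²/D = 118/0.234 = 504.2735.
With fpc, (1 − n/N)·s²/n ≤ D requires n ≥ n₀/(1 + n₀/N) = 504.2735/(1 + 504.2735/9228) = 478.1448.
Rounding up, n = 479.

479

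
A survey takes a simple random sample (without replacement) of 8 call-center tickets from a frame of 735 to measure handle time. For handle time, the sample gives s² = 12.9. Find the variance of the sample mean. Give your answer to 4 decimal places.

Under SRS without replacement, Var(ȳ) = (1 − f)·s²/n with f = n/N = 8/735 = 0.01088435.
Var(ȳ) = (1 − 0.01088435)·12.9/8 = 0.98911565·1.6125 = 1.594949.

1.5949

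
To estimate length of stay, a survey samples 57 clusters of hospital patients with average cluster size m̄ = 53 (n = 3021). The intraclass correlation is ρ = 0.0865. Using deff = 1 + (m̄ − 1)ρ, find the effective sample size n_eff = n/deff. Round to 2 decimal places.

deff = 1 + (53 − 1)·0.0865 = 1 + 4.498 = 5.498.
n_eff = 3021 / 5.498 = 549.47.

549.47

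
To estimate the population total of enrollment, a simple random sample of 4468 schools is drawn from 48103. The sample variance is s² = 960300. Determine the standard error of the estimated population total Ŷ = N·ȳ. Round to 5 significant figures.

Var(Ŷ) = N²·Var(ȳ) = N²·(1 − n/N)·s²/n.
f = 4468/48103 = 0.09288402; Var(ȳ) = 0.90711598·960300/4468 = 194.96497.
Var(Ŷ) = 48103² · 194.96497 = 4.5112917 × 10^11.
SE(Ŷ) = √(4.5112917 × 10^11) = 671660.

671660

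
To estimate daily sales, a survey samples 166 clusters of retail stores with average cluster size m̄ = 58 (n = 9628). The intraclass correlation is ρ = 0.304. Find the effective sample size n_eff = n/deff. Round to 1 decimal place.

525.3

deff = 1 + (58 − 1)·0.304 = 1 + 17.328 = 18.328.
n_eff = 9628 / 18.328 = 525.3.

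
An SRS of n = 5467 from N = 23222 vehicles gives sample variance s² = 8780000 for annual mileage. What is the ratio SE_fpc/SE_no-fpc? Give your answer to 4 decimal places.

f = n/N = 5467/23222 = 0.23542331.
SE_no-fpc = √(s²/n) = 40.074925; SE_fpc = √((1−f)s²/n) = 35.041545.
Ratio = √(1−f) = 0.87440076.

0.8744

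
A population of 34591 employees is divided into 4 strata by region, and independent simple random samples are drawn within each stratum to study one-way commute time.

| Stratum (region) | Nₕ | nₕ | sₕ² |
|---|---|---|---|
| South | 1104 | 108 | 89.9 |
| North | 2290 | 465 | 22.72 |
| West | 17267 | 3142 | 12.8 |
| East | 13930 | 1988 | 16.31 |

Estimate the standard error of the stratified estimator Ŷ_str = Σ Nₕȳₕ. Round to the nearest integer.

1865

Var(Ŷ_str) = Σₕ Nₕ²(1 − fₕ)sₕ²/nₕ.
South: 1104²·(1 − 108/1104)·89.9/108 = 915301.87.
North: 2290²·(1 − 465/2290)·22.72/465 = 204199.05.
West: 17267²·(1 − 3142/17267)·12.8/3142 = 993594.4.
East: 13930²·(1 − 1988/13930)·16.31/1988 = 1.3647898 × 10^6.
Sum = 3.4778851 × 10^6.
SE = √(3.4778851 × 10^6) = 1865.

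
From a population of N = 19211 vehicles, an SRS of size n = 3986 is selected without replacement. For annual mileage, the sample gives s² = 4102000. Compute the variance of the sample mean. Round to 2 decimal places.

Under SRS without replacement, Var(ȳ) = (1 − f)·s²/n with f = n/N = 3986/19211 = 0.20748529.
Var(ȳ) = (1 − 0.20748529)·4102000/3986 = 0.79251471·1029.1019 = 815.57835.

815.58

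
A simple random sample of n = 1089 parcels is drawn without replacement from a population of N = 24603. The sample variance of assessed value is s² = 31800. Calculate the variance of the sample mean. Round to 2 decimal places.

Under SRS without replacement, Var(ȳ) = (1 − f)·s²/n with f = n/N = 1089/24603 = 0.04426289.
Var(ȳ) = (1 − 0.04426289)·31800/1089 = 0.95573711·29.201102 = 27.908577.

27.91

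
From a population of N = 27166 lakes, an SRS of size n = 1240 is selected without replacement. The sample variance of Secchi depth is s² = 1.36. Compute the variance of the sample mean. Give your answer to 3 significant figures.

Under SRS without replacement, Var(ȳ) = (1 − f)·s²/n with f = n/N = 1240/27166 = 0.04564529.
Var(ȳ) = (1 − 0.04564529)·1.36/1240 = 0.95435471·0.0010967742 = 0.0010467116.

0.00105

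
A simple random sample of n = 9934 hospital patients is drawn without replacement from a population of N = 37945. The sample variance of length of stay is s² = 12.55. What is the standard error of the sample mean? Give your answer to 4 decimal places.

Under SRS without replacement, Var(ȳ) = (1 − f)·s²/n with f = n/N = 9934/37945 = 0.26179997.
Var(ȳ) = (1 − 0.26179997)·12.55/9934 = 0.73820003·0.001263338 = 9.3259617 × 10^-4.
SE(ȳ) = √(9.3259617 × 10^-4) = 0.0305.

0.0305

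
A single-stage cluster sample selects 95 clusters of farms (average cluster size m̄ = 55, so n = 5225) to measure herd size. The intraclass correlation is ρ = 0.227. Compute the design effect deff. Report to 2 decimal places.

deff = 1 + (55 − 1)·0.227 = 1 + 12.258 = 13.258.

13.26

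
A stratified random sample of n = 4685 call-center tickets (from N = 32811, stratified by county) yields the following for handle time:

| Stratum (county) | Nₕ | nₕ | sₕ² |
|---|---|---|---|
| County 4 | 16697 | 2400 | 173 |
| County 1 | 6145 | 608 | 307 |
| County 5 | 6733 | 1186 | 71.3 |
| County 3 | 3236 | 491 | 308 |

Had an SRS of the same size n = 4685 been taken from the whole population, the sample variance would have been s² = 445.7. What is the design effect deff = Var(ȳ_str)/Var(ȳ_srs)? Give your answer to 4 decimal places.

0.4807

Var(ȳ_str) = Σ Wₕ²(1−fₕ)sₕ²/nₕ with Wₕ = Nₕ/32811:
  County 4: (16697/32811)²·(1−2400/16697)·173/2400 = 0.015983773
  County 1: (6145/32811)²·(1−608/6145)·307/608 = 0.015958508
  County 5: (6733/32811)²·(1−1186/6733)·71.3/1186 = 0.002085608
  County 3: (3236/32811)²·(1−491/3236)·308/491 = 0.0051758437
  → Var(ȳ_str) = 0.039203733.
Var(ȳ_srs) = (1 − 4685/32811)·445.7/4685 = 0.081549545.
deff = 0.039203733 / 0.081549545 = 0.4807.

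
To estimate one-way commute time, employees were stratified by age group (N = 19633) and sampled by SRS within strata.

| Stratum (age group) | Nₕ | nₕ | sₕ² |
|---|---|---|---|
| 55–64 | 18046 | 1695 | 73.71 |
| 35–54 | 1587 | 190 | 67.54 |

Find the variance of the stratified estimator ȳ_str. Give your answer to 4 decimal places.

Var(ȳ_str) = Σₕ Wₕ²(1 − fₕ)sₕ²/nₕ with Wₕ = Nₕ/N, N = 19633.
55–64: Wₕ = 0.91916671; term = 0.91916671²·(1 − 0.09392663)·73.71/1695 = 0.033289605.
35–54: Wₕ = 0.08083329; term = 0.08083329²·(1 − 0.11972275)·67.54/190 = 0.0020445958.
Sum = 0.035334201.

0.0353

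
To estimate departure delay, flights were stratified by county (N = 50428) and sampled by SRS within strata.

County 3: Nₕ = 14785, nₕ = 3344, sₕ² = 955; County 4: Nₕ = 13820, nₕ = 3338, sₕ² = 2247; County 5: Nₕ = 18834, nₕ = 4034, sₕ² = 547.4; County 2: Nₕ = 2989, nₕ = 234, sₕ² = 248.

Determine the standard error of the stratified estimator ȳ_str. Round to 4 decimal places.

Var(ȳ_str) = Σₕ Wₕ²(1 − fₕ)sₕ²/nₕ with Wₕ = Nₕ/N, N = 50428.
County 3: Wₕ = 0.29319029; term = 0.29319029²·(1 − 0.22617518)·955/3344 = 0.018996733.
County 4: Wₕ = 0.27405410; term = 0.27405410²·(1 − 0.24153401)·2247/3338 = 0.038346475.
County 5: Wₕ = 0.37348299; term = 0.37348299²·(1 − 0.21418711)·547.4/4034 = 0.014874066.
County 2: Wₕ = 0.05927263; term = 0.05927263²·(1 − 0.07828705)·248/234 = 0.0034319413.
Sum = 0.075649215.
SE = √(0.075649215) = 0.2750.

0.2750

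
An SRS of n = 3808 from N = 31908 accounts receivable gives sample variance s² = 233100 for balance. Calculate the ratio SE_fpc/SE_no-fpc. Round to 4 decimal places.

f = n/N = 3808/31908 = 0.11934311.
SE_no-fpc = √(s²/n) = 7.8238888; SE_fpc = √((1−f)s²/n) = 7.342197.
Ratio = √(1−f) = 0.93843321.

0.9384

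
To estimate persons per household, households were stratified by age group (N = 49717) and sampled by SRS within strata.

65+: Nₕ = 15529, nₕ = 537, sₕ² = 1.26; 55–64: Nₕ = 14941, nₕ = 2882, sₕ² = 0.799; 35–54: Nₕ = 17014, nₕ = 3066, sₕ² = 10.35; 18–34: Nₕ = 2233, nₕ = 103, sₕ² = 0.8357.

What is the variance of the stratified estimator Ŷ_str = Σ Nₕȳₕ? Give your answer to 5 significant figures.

Var(Ŷ_str) = Σₕ Nₕ²(1 − fₕ)sₕ²/nₕ.
65+: 15529²·(1 − 537/15529)·1.26/537 = 546259.9.
55–64: 14941²·(1 − 2882/14941)·0.799/2882 = 49950.951.
35–54: 17014²·(1 − 3066/17014)·10.35/3066 = 801099.7.
18–34: 2233²·(1 − 103/2233)·0.8357/103 = 38590.598.
Sum = 1.4359011 × 10^6.

1.4359 × 10^6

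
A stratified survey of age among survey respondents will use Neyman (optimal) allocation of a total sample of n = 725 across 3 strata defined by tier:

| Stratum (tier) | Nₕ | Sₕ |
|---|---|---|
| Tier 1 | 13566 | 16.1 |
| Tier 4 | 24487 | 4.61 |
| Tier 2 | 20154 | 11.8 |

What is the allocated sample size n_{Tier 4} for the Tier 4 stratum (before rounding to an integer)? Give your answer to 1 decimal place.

143.8

Neyman allocation: nₕ = n·NₕSₕ / Σⱼ NⱼSⱼ.
Σ NⱼSⱼ = 13566·16.1 + 24487·4.61 + 20154·11.8 = 569114.87.
n_{Tier 4} = 725·24487·4.61 / 569114.87 = 143.8.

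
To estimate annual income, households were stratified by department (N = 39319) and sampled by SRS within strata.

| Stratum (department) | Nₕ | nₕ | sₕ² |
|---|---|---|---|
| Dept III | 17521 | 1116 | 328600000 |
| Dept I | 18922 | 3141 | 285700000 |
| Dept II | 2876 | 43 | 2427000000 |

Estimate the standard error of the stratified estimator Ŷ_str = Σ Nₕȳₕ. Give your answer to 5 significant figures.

Var(Ŷ_str) = Σₕ Nₕ²(1 − fₕ)sₕ²/nₕ.
Dept III: 17521²·(1 − 1116/17521)·328600000/1116 = 8.4632757 × 10^13.
Dept I: 18922²·(1 − 3141/18922)·285700000/3141 = 2.7160882 × 10^13.
Dept II: 2876²·(1 − 43/2876)·2427000000/43 = 4.598718 × 10^14.
Sum = 5.7166544 × 10^14.
SE = √(5.7166544 × 10^14) = 2.3910 × 10^7.

2.3910 × 10^7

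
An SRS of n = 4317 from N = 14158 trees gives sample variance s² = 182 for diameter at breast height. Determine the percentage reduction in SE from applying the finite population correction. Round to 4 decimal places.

f = n/N = 4317/14158 = 0.30491595.
SE_no-fpc = √(s²/n) = 0.20532634; SE_fpc = √((1−f)s²/n) = 0.17118406.
Ratio = √(1−f) = 0.83371701. Reduction = 100·(1 − 0.83371701) = 16.6283%.

16.6283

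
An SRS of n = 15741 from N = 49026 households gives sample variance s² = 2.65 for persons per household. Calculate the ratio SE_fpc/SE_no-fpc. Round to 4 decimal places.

f = n/N = 15741/49026 = 0.32107453.
SE_no-fpc = √(s²/n) = 0.012974982; SE_fpc = √((1−f)s²/n) = 0.010690988.
Ratio = √(1−f) = 0.82396934.

0.8240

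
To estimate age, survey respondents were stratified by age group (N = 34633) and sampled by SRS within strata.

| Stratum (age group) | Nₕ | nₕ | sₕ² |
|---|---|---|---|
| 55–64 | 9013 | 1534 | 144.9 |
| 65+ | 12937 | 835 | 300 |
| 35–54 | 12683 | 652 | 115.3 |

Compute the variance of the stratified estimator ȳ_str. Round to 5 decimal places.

Var(ȳ_str) = Σₕ Wₕ²(1 − fₕ)sₕ²/nₕ with Wₕ = Nₕ/N, N = 34633.
55–64: Wₕ = 0.26024312; term = 0.26024312²·(1 − 0.17019860)·144.9/1534 = 0.0053085475.
65+: Wₕ = 0.37354546; term = 0.37354546²·(1 − 0.06454356)·300/835 = 0.046897024.
35–54: Wₕ = 0.36621142; term = 0.36621142²·(1 − 0.05140740)·115.3/652 = 0.022497031.
Sum = 0.074702603.

0.07470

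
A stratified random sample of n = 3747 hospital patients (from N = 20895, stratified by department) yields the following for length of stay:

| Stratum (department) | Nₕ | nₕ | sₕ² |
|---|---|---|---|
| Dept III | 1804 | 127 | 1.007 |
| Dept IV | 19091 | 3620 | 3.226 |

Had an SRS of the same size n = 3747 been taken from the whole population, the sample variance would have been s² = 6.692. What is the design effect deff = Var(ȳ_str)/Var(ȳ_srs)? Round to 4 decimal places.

Var(ȳ_str) = Σ Wₕ²(1−fₕ)sₕ²/nₕ with Wₕ = Nₕ/20895:
  Dept III: (1804/20895)²·(1−127/1804)·1.007/127 = 5.4942775 × 10^-5
  Dept IV: (19091/20895)²·(1−3620/19091)·3.226/3620 = 6.0286227 × 10^-4
  → Var(ȳ_str) = 6.5780505 × 10^-4.
Var(ȳ_srs) = (1 − 3747/20895)·6.692/3747 = 0.0014656941.
deff = (6.5780505 × 10^-4) / 0.0014656941 = 0.4488.

0.4488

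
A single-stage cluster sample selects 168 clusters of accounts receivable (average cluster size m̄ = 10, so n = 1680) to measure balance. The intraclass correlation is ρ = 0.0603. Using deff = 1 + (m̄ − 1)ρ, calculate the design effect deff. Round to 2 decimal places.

1.54

deff = 1 + (10 − 1)·0.0603 = 1 + 0.5427 = 1.5427.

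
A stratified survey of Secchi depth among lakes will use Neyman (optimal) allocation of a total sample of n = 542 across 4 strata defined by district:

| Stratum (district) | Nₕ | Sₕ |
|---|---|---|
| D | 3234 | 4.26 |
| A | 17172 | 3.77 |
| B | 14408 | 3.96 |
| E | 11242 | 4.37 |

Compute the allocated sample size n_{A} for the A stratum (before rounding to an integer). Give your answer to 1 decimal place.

190.0

Neyman allocation: nₕ = n·NₕSₕ / Σⱼ NⱼSⱼ.
Σ NⱼSⱼ = 3234·4.26 + 17172·3.77 + 14408·3.96 + 11242·4.37 = 184698.5.
n_{A} = 542·17172·3.77 / 184698.5 = 190.0.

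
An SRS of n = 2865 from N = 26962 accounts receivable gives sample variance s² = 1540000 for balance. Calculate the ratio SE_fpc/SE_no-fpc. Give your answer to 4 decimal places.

0.9454

f = n/N = 2865/26962 = 0.10626066.
SE_no-fpc = √(s²/n) = 23.184517; SE_fpc = √((1−f)s²/n) = 21.918129.
Ratio = √(1−f) = 0.94537788.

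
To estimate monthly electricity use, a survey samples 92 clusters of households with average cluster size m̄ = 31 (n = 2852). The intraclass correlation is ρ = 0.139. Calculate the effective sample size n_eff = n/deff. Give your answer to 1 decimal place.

551.6

deff = 1 + (31 − 1)·0.139 = 1 + 4.17 = 5.17.
n_eff = 2852 / 5.17 = 551.6.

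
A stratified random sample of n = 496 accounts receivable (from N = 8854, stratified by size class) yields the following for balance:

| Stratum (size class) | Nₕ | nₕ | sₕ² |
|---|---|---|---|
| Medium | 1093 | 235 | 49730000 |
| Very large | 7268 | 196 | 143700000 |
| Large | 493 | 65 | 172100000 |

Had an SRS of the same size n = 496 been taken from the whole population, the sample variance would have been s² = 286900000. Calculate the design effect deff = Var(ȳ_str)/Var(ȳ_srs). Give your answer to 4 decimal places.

Var(ȳ_str) = Σ Wₕ²(1−fₕ)sₕ²/nₕ with Wₕ = Nₕ/8854:
  Medium: (1093/8854)²·(1−235/1093)·49730000/235 = 2531.5063
  Very large: (7268/8854)²·(1−196/7268)·143700000/196 = 480705.21
  Large: (493/8854)²·(1−65/493)·172100000/65 = 7126.5472
  → Var(ȳ_str) = 490363.26.
Var(ȳ_srs) = (1 − 496/8854)·286900000/496 = 546023.99.
deff = 490363.26 / 546023.99 = 0.8981.

0.8981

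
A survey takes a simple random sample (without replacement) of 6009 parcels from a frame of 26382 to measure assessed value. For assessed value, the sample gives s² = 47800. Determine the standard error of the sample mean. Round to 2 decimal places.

Under SRS without replacement, Var(ȳ) = (1 − f)·s²/n with f = n/N = 6009/26382 = 0.22776893.
Var(ȳ) = (1 − 0.22776893)·47800/6009 = 0.77223107·7.9547346 = 6.1428932.
SE(ȳ) = √(6.1428932) = 2.48.

2.48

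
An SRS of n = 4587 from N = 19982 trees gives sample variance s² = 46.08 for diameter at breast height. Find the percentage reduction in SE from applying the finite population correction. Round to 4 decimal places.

12.2251

f = n/N = 4587/19982 = 0.22955660.
SE_no-fpc = √(s²/n) = 0.10022865; SE_fpc = √((1−f)s²/n) = 0.087975599.
Ratio = √(1−f) = 0.87774905. Reduction = 100·(1 − 0.87774905) = 12.2251%.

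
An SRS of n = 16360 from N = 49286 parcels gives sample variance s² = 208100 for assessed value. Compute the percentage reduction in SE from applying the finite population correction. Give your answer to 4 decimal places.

f = n/N = 16360/49286 = 0.33194010.
SE_no-fpc = √(s²/n) = 3.5665178; SE_fpc = √((1−f)s²/n) = 2.9150908.
Ratio = √(1−f) = 0.81734931. Reduction = 100·(1 − 0.81734931) = 18.2651%.

18.2651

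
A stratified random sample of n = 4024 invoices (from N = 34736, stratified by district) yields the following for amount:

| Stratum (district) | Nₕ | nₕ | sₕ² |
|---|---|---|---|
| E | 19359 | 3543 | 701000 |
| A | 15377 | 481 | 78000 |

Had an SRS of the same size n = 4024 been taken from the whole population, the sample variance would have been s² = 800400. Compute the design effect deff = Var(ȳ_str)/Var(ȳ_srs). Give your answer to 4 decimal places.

Var(ȳ_str) = Σ Wₕ²(1−fₕ)sₕ²/nₕ with Wₕ = Nₕ/34736:
  E: (19359/34736)²·(1−3543/19359)·701000/3543 = 50.207296
  A: (15377/34736)²·(1−481/15377)·78000/481 = 30.784435
  → Var(ȳ_str) = 80.991731.
Var(ȳ_srs) = (1 − 4024/34736)·800400/4024 = 175.86418.
deff = 80.991731 / 175.86418 = 0.4605.

0.4605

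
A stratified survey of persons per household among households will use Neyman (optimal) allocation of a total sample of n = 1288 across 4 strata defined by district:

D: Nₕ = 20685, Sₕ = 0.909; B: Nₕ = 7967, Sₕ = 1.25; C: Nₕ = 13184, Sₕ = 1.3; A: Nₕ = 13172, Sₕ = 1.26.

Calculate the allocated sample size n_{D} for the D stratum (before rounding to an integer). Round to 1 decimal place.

387.5

Neyman allocation: nₕ = n·NₕSₕ / Σⱼ NⱼSⱼ.
Σ NⱼSⱼ = 20685·0.909 + 7967·1.25 + 13184·1.3 + 13172·1.26 = 62497.335.
n_{D} = 1288·20685·0.909 / 62497.335 = 387.5.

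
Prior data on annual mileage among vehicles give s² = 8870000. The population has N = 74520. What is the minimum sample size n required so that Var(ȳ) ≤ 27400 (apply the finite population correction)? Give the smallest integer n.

323

Without fpc, n₀ = s²/D = 8870000/27400 = 323.7226.
With fpc, (1 − n/N)·s²/n ≤ D requires n ≥ n₀/(1 + n₀/N) = 323.7226/(1 + 323.7226/74520) = 322.3224.
Rounding up, n = 323.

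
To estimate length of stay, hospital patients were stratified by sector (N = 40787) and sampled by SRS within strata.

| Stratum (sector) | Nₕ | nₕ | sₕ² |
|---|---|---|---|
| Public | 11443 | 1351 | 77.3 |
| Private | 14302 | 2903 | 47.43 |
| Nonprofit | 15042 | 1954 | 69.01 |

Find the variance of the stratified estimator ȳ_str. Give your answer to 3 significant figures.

0.00975

Var(ȳ_str) = Σₕ Wₕ²(1 − fₕ)sₕ²/nₕ with Wₕ = Nₕ/N, N = 40787.
Public: Wₕ = 0.28055508; term = 0.28055508²·(1 − 0.11806344)·77.3/1351 = 0.003971895.
Private: Wₕ = 0.35065094; term = 0.35065094²·(1 − 0.20297860)·47.43/2903 = 0.0016011281.
Nonprofit: Wₕ = 0.36879398; term = 0.36879398²·(1 − 0.12990294)·69.01/1954 = 0.0041794854.
Sum = 0.0097525085.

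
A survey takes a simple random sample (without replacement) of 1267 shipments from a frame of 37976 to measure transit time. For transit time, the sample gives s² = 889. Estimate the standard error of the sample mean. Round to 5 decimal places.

0.82356

Under SRS without replacement, Var(ȳ) = (1 − f)·s²/n with f = n/N = 1267/37976 = 0.03336318.
Var(ȳ) = (1 − 0.03336318)·889/1267 = 0.96663682·0.70165746 = 0.67824794.
SE(ȳ) = √(0.67824794) = 0.82356.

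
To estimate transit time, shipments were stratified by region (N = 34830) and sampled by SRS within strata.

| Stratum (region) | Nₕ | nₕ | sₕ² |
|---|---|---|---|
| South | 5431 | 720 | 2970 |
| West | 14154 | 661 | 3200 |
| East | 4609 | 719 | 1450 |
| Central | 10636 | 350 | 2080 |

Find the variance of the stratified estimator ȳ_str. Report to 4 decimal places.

Var(ȳ_str) = Σₕ Wₕ²(1 − fₕ)sₕ²/nₕ with Wₕ = Nₕ/N, N = 34830.
South: Wₕ = 0.15592880; term = 0.15592880²·(1 − 0.13257227)·2970/720 = 0.086998129.
West: Wₕ = 0.40637382; term = 0.40637382²·(1 − 0.04670058)·3200/661 = 0.76213039.
East: Wₕ = 0.13232845; term = 0.13232845²·(1 − 0.15599913)·1450/719 = 0.029804955.
Central: Wₕ = 0.30536893; term = 0.30536893²·(1 − 0.03290711)·2080/350 = 0.53593632.
Sum = 1.4148698.

1.4149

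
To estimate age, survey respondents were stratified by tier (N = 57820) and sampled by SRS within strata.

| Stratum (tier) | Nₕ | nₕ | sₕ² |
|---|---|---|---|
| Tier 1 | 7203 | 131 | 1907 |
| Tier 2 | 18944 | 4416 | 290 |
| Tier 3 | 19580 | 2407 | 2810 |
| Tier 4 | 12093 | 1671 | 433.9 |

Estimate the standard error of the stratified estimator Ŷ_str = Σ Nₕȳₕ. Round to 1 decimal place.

34422.2

Var(Ŷ_str) = Σₕ Nₕ²(1 − fₕ)sₕ²/nₕ.
Tier 1: 7203²·(1 − 131/7203)·1907/131 = 7.4154082 × 10^8.
Tier 2: 18944²·(1 − 4416/18944)·290/4416 = 1.8073674 × 10^7.
Tier 3: 19580²·(1 − 2407/19580)·2810/2407 = 3.9254467 × 10^8.
Tier 4: 12093²·(1 − 1671/12093)·433.9/1671 = 3.2726407 × 10^7.
Sum = 1.1848856 × 10^9.
SE = √(1.1848856 × 10^9) = 34422.2.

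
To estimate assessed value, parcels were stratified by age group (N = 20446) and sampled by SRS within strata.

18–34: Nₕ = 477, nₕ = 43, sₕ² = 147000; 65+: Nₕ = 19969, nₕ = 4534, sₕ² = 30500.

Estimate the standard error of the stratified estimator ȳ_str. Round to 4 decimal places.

2.5793

Var(ȳ_str) = Σₕ Wₕ²(1 − fₕ)sₕ²/nₕ with Wₕ = Nₕ/N, N = 20446.
18–34: Wₕ = 0.02332975; term = 0.02332975²·(1 − 0.09014675)·147000/43 = 1.692935.
65+: Wₕ = 0.97667025; term = 0.97667025²·(1 − 0.22705193)·30500/4534 = 4.9598045.
Sum = 6.6527395.
SE = √(6.6527395) = 2.5793.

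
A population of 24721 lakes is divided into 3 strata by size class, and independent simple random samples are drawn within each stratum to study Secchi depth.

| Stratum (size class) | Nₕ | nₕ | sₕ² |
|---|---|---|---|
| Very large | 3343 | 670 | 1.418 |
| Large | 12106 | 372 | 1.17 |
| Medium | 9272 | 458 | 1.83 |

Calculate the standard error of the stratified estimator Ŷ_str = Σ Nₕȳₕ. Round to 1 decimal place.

890.1

Var(Ŷ_str) = Σₕ Nₕ²(1 − fₕ)sₕ²/nₕ.
Very large: 3343²·(1 − 670/3343)·1.418/670 = 18911.97.
Large: 12106²·(1 − 372/12106)·1.17/372 = 446775.84.
Medium: 9272²·(1 − 458/9272)·1.83/458 = 326536.76.
Sum = 792224.57.
SE = √(792224.57) = 890.1.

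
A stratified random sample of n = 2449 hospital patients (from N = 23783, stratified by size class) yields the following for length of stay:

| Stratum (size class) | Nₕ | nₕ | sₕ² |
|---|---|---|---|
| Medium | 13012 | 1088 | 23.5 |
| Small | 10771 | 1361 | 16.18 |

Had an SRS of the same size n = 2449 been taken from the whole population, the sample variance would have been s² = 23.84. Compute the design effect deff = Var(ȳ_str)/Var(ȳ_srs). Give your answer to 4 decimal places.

Var(ȳ_str) = Σ Wₕ²(1−fₕ)sₕ²/nₕ with Wₕ = Nₕ/23783:
  Medium: (13012/23783)²·(1−1088/13012)·23.5/1088 = 0.005924773
  Small: (10771/23783)²·(1−1361/10771)·16.18/1361 = 0.0021302608
  → Var(ȳ_str) = 0.0080550338.
Var(ȳ_srs) = (1 − 2449/23783)·23.84/2449 = 0.0087321889.
deff = 0.0080550338 / 0.0087321889 = 0.9225.

0.9225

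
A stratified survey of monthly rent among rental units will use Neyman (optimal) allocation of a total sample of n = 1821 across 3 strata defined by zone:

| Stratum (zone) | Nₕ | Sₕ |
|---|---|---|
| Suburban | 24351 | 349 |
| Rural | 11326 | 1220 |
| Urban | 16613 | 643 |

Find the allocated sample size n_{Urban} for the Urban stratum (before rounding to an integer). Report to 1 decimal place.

589.5

Neyman allocation: nₕ = n·NₕSₕ / Σⱼ NⱼSⱼ.
Σ NⱼSⱼ = 24351·349 + 11326·1220 + 16613·643 = 3.2998378 × 10^7.
n_{Urban} = 1821·16613·643 / (3.2998378 × 10^7) = 589.5.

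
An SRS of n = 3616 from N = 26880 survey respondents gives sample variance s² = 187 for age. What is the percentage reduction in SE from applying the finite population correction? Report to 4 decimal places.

6.9690

f = n/N = 3616/26880 = 0.13452381.
SE_no-fpc = √(s²/n) = 0.22740845; SE_fpc = √((1−f)s²/n) = 0.21156029.
Ratio = √(1−f) = 0.93030973. Reduction = 100·(1 − 0.93030973) = 6.9690%.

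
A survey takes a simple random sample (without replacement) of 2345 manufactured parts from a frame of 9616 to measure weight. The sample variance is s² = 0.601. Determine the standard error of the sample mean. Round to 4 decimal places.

Under SRS without replacement, Var(ȳ) = (1 − f)·s²/n with f = n/N = 2345/9616 = 0.24386439.
Var(ȳ) = (1 − 0.24386439)·0.601/2345 = 0.75613561·2.5628998 × 10^-4 = 1.9378998 × 10^-4.
SE(ȳ) = √(1.9378998 × 10^-4) = 0.0139.

0.0139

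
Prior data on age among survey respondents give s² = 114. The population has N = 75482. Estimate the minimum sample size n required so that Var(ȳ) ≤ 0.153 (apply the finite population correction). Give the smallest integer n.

Without fpc, n₀ = s²/D = 114/0.153 = 745.0980.
With fpc, (1 − n/N)·s²/n ≤ D requires n ≥ n₀/(1 + n₀/N) = 745.0980/(1 + 745.0980/75482) = 737.8149.
Rounding up, n = 738.

738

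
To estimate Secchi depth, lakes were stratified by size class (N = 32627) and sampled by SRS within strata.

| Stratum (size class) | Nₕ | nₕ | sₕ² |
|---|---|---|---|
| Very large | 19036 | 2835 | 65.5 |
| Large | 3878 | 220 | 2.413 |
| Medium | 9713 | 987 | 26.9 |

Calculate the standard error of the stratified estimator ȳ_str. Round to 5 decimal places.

Var(ȳ_str) = Σₕ Wₕ²(1 − fₕ)sₕ²/nₕ with Wₕ = Nₕ/N, N = 32627.
Very large: Wₕ = 0.58344316; term = 0.58344316²·(1 − 0.14892835)·65.5/2835 = 0.0066934723.
Large: Wₕ = 0.11885861; term = 0.11885861²·(1 − 0.05673027)·2.413/220 = 1.4616112 × 10^-4.
Medium: Wₕ = 0.29769823; term = 0.29769823²·(1 − 0.10161639)·26.9/987 = 0.0021699486.
Sum = 0.009009582.
SE = √(0.009009582) = 0.09492.

0.09492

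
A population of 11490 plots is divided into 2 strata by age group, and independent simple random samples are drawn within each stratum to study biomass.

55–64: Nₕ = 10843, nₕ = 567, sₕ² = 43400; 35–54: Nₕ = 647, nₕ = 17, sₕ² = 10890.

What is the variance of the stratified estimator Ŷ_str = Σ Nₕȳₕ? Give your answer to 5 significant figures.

8.7898 × 10^9

Var(Ŷ_str) = Σₕ Nₕ²(1 − fₕ)sₕ²/nₕ.
55–64: 10843²·(1 − 567/10843)·43400/567 = 8.5286487 × 10^9.
35–54: 647²·(1 − 17/647)·10890/17 = 2.6111017 × 10^8.
Sum = 8.7897589 × 10^9.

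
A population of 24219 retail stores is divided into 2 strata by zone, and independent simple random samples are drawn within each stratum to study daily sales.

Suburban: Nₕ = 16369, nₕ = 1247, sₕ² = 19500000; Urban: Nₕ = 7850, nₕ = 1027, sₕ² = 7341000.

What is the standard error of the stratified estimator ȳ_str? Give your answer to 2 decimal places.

Var(ȳ_str) = Σₕ Wₕ²(1 − fₕ)sₕ²/nₕ with Wₕ = Nₕ/N, N = 24219.
Suburban: Wₕ = 0.67587431; term = 0.67587431²·(1 − 0.07618059)·19500000/1247 = 6599.1367.
Urban: Wₕ = 0.32412569; term = 0.32412569²·(1 − 0.13082803)·7341000/1027 = 652.70568.
Sum = 7251.8424.
SE = √(7251.8424) = 85.16.

85.16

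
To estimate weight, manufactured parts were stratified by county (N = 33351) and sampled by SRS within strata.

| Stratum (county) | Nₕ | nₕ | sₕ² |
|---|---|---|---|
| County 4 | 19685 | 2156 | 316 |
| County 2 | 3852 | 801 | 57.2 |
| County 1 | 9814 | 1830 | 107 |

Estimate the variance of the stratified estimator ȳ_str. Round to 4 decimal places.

Var(ȳ_str) = Σₕ Wₕ²(1 − fₕ)sₕ²/nₕ with Wₕ = Nₕ/N, N = 33351.
County 4: Wₕ = 0.59023717; term = 0.59023717²·(1 − 0.10952502)·316/2156 = 0.045468766.
County 2: Wₕ = 0.11549879; term = 0.11549879²·(1 − 0.20794393)·57.2/801 = 7.5452612 × 10^-4.
County 1: Wₕ = 0.29426404; term = 0.29426404²·(1 − 0.18646831)·107/1830 = 0.0041189029.
Sum = 0.050342195.

0.0503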